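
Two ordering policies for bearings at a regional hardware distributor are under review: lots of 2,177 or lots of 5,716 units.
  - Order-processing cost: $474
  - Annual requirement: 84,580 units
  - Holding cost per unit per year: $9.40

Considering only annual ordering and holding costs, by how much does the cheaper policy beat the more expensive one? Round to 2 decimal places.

$5,231.43

Annual cost at Q: ordering D·S/Q plus holding Q·H/2.
TC(2,177) = (84,580/2,177)×474 + (2,177/2)×9.4 = $28,647.57
TC(5,716) = (84,580/5,716)×474 + (5,716/2)×9.4 = $33,879.01
Lots of 2,177 are cheaper by $5,231.43.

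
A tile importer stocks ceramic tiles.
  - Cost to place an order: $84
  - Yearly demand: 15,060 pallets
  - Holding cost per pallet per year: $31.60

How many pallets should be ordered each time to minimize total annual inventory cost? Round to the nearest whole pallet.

EOQ = √(2DS/H) = √(2 × 15,060 × 84 / 31.6)
    = √(80,065.82) ≈ 282.96

283 pallets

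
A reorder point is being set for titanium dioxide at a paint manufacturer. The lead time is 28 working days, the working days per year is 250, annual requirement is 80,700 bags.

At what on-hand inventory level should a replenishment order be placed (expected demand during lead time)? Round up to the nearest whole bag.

9,039 bags

Daily demand d = 80,700 / 250 = 322.800 bags/day
Demand during lead time = 322.800 × 28 = 9,038.40
Reorder point = 9,038.40 → round up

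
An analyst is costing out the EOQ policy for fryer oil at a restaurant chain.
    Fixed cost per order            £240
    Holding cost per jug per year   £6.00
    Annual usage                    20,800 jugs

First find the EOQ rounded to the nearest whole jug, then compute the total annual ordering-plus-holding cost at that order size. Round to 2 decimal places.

£7,739.77

Optimal lot size Q* = (2 × 20,800 × £240 / £6)^½ ≈ 1,289.96 → Q = 1,290 jugs
Orders/yr = 20,800/1,290 = 16.124; ordering cost = 16.124 × £240 = £3,869.77
Average inventory = 1,290/2 = 645; holding cost = 645 × £6 = £3,870.00
Total = £3,869.77 + £3,870.00 = £7,739.77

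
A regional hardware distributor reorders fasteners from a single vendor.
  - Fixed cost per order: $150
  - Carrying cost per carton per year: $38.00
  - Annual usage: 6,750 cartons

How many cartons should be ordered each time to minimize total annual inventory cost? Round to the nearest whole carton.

Q* = √(2·D·S / H) = √(2·6,750·150 / 38) = √53,289.5 ≈ 230.85

231 cartons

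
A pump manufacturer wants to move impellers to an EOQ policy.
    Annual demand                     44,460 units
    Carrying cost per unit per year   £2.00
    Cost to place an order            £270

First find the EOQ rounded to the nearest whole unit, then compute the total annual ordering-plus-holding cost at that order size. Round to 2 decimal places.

Optimal lot size Q* = (2 × 44,460 × £270 / £2)^½ ≈ 3,464.71 → Q = 3,465 units
Ordering: D/Q × S = 44,460/3,465 × £270 = £3,464.42
Holding:  Q/2 × H = 3,465/2 × £2 = £3,465.00
Total = £3,464.42 + £3,465.00 = £6,929.42

£6,929.42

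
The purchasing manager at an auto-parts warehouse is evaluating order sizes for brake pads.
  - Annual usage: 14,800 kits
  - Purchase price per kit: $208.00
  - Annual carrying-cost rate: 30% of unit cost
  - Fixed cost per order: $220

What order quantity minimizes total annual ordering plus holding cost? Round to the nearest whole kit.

H = i·C = 0.3 × $208 = $62.4000 per kit-year
2DS/H = 2·14,800·220/62.4 = 104,358.97
EOQ = √104,358.97 ≈ 323.05

323 kits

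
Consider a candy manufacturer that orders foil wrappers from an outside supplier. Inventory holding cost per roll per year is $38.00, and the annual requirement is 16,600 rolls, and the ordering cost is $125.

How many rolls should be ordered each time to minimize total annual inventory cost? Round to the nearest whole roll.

Q* = √(2·D·S / H) = √(2·16,600·125 / 38) = √109,210.5 ≈ 330.47

330 rolls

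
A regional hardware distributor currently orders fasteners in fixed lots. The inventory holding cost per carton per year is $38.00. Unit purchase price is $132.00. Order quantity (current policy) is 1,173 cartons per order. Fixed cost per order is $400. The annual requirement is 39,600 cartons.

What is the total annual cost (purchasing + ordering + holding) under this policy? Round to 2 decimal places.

Ordering: D/Q × S = 39,600/1,173 × $400 = $13,503.84
Holding:  Q/2 × H = 1,173/2 × $38 = $22,287.00
Purchase cost = D·C = 39,600 × 132 = $5,227,200.00
Total = $13,503.84 + $22,287.00 + $5,227,200.00 = $5,262,990.84

$5,262,990.84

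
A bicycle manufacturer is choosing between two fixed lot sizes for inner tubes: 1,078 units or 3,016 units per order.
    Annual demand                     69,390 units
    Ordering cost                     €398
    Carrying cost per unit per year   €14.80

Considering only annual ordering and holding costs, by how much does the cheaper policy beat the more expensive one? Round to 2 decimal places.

Annual cost at Q: ordering D·S/Q plus holding Q·H/2.
TC(1,078) = (69,390/1,078)×398 + (1,078/2)×14.8 = €33,596.14
TC(3,016) = (69,390/3,016)×398 + (3,016/2)×14.8 = €31,475.30
Cheaper: Q = 3,016.  Difference = €2,120.84

€2,120.84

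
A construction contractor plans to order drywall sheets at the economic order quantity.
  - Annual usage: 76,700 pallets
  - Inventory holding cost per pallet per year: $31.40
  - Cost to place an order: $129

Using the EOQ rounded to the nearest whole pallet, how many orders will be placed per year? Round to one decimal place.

96.6 orders per year

EOQ = √(2DS/H) = √(2 × 76,700 × 129 / 31.4)
    = √(630,210.19) ≈ 793.86 → Q = 794
Orders per year = D/Q = 76,700 / 794 = 96.599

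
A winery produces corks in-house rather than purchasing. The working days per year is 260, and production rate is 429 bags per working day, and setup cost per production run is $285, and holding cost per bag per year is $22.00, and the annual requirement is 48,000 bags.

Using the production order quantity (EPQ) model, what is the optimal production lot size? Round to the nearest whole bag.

1,478 bags

Daily demand d = 48,000/260 = 184.615; p = 429; 1 − d/p = 0.56966
EPQ = √(2DS / (H(1 − d/p)))
    = √(2 × 48,000 × 285 / (22 × 0.56966)) ≈ 1,477.54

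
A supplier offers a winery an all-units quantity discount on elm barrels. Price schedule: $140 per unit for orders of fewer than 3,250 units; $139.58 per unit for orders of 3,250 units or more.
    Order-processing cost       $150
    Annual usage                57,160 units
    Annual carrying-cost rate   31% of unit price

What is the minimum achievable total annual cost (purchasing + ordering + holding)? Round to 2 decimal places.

H₁ = 31%×$140 = $43.4000;  H₂ = 31%×$139.58 = $43.2698
EOQ₁ = √(2×57,160×150/43.4000) = 628.58  (< 3,250, feasible at tier 1)
EOQ₂ = √(2×57,160×150/43.2698) = 629.53  (< 3,250 → use Q = 3,250 at tier-2 price)
TC(tier 1 (EOQ₁), Q≈628.6) = $8,029,680.45
TC(tier 2, Q≈3,250.0) = $8,051,344.38
Minimum at tier 1 (EOQ₁): $8,029,680.45

$8,029,680.45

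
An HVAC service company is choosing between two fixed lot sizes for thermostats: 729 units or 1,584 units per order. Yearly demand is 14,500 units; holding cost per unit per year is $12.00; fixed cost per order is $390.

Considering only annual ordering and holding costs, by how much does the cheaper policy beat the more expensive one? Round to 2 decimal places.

$942.87

TC(Q) = (D/Q)S + (Q/2)H
TC(729) = (14,500/729)×390 + (729/2)×12 = $12,131.20
TC(1,584) = (14,500/1,584)×390 + (1,584/2)×12 = $13,074.08
Lots of 729 are cheaper by $942.87.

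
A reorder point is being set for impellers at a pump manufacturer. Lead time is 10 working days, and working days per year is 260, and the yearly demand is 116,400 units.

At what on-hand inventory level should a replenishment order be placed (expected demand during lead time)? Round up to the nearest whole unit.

Daily demand d = 116,400 / 260 = 447.692 units/day
Demand during lead time = 447.692 × 10 = 4,476.92
Reorder point = 4,476.92 → round up

4,477 units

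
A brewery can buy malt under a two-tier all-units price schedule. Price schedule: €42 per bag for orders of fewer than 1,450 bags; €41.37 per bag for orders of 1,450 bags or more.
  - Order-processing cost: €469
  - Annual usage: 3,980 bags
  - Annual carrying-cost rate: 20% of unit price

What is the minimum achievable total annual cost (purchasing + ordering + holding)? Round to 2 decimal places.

H₁ = 20%×€42 = €8.4000;  H₂ = 20%×€41.37 = €8.2740
EOQ₁ = √(2×3,980×469/8.4000) = 666.66  (< 1,450, feasible at tier 1)
EOQ₂ = √(2×3,980×469/8.2740) = 671.72  (< 1,450 → use Q = 1,450 at tier-2 price)
TC(tier 1 (EOQ₁), Q≈666.7) = €172,759.93
TC(tier 2, Q≈1,450.0) = €171,938.57
Minimum at tier 2: €171,938.57

€171,938.57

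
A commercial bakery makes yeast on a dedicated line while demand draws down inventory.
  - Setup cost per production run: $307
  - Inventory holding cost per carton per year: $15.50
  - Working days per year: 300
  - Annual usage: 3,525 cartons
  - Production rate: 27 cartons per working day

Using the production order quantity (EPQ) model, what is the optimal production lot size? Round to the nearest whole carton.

497 cartons

d = 3,525/300 = 11.7500 cartons/day;  effective holding cost H(1 − d/p) = 15.5·(1 − 11.7500/27) = 8.75463
Q* = √(2DS / H_eff) = √(2·3,525·307 / 8.75463) ≈ 497.22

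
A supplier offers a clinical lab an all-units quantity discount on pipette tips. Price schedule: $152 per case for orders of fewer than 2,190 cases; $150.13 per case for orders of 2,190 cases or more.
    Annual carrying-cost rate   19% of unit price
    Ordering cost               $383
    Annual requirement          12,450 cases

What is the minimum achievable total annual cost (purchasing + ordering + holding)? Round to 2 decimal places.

$1,902,530.38

H₁ = 19%×$152 = $28.8800;  H₂ = 19%×$150.13 = $28.5247
EOQ₁ = √(2×12,450×383/28.8800) = 574.65  (< 2,190, feasible at tier 1)
EOQ₂ = √(2×12,450×383/28.5247) = 578.21  (< 2,190 → use Q = 2,190 at tier-2 price)
TC(tier 1 (EOQ₁), Q≈574.6) = $1,908,995.78
TC(tier 2, Q≈2,190.0) = $1,902,530.38
Minimum at tier 2: $1,902,530.38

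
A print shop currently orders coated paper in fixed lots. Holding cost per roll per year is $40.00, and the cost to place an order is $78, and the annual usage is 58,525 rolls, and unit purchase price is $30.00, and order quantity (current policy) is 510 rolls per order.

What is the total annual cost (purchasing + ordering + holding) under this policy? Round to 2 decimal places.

Orders/yr = 58,525/510 = 114.755; ordering cost = 114.755 × $78 = $8,950.88
Average inventory = 510/2 = 255; holding cost = 255 × $40 = $10,200.00
Purchase cost = D·C = 58,525 × 30 = $1,755,750.00
Total = $8,950.88 + $10,200.00 + $1,755,750.00 = $1,774,900.88

$1,774,900.88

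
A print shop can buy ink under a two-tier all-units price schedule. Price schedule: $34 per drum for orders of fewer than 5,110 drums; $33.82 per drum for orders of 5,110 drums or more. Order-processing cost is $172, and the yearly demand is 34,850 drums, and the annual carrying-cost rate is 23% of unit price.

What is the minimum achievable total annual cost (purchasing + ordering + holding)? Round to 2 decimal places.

$1,194,582.42

H₁ = 23%×$34 = $7.8200;  H₂ = 23%×$33.82 = $7.7786
EOQ₁ = √(2×34,850×172/7.8200) = 1,238.16  (< 5,110, feasible at tier 1)
EOQ₂ = √(2×34,850×172/7.7786) = 1,241.45  (< 5,110 → use Q = 5,110 at tier-2 price)
TC(tier 1 (EOQ₁), Q≈1,238.2) = $1,194,582.42
TC(tier 2, Q≈5,110.0) = $1,199,674.36
Minimum at tier 1 (EOQ₁): $1,194,582.42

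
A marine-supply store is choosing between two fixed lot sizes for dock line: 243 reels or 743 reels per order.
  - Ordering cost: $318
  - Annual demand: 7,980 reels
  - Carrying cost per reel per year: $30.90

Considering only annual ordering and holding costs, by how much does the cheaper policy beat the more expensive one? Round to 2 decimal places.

TC(Q) = (D/Q)S + (Q/2)H
TC(243) = (7,980/243)×318 + (243/2)×30.9 = $14,197.31
TC(743) = (7,980/743)×318 + (743/2)×30.9 = $14,894.75
Cheaper: Q = 243.  Difference = $697.43

$697.43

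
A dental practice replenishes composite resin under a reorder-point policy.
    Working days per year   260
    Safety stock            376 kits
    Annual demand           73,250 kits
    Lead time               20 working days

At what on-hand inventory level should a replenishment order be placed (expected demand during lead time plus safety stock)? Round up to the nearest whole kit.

Daily demand d = 73,250 / 260 = 281.731 kits/day
Demand during lead time = 281.731 × 20 = 5,634.62
Reorder point = 5,634.62 + 376 = 6,010.62 → round up

6,011 kits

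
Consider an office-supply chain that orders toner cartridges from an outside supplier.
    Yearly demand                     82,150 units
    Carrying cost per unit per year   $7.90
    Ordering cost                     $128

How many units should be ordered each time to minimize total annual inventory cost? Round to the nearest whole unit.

1,632 units

Q* = √(2·D·S / H) = √(2·82,150·128 / 7.9) = √2,662,075.9 ≈ 1,631.59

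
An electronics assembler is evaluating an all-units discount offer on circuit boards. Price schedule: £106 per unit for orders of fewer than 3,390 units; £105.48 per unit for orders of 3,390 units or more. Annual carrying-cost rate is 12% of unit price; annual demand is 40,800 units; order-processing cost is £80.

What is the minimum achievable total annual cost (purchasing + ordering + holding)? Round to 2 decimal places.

H₁ = 12%×£106 = £12.7200;  H₂ = 12%×£105.48 = £12.6576
EOQ₁ = √(2×40,800×80/12.7200) = 716.39  (< 3,390, feasible at tier 1)
EOQ₂ = √(2×40,800×80/12.6576) = 718.15  (< 3,390 → use Q = 3,390 at tier-2 price)
TC(tier 1 (EOQ₁), Q≈716.4) = £4,333,912.42
TC(tier 2, Q≈3,390.0) = £4,326,001.46
Minimum at tier 2: £4,326,001.46

£4,326,001.46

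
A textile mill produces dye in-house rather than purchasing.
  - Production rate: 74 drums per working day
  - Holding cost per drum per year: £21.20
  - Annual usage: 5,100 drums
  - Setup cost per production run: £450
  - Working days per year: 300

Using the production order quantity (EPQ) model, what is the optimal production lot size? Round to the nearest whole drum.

530 drums

d = 5,100/300 = 17.0000 drums/day;  effective holding cost H(1 − d/p) = 21.2·(1 − 17.0000/74) = 16.32973
Q* = √(2DS / H_eff) = √(2·5,100·450 / 16.32973) ≈ 530.17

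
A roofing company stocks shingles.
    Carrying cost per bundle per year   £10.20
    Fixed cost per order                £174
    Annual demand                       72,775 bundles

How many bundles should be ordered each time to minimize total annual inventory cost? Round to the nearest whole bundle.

Q* = √(2·D·S / H) = √(2·72,775·174 / 10.2) = √2,482,911.8 ≈ 1,575.73

1,576 bundles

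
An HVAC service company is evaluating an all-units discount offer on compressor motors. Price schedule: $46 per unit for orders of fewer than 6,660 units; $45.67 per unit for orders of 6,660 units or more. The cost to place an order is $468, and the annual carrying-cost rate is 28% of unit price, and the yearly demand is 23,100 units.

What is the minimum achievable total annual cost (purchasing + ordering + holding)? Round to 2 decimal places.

H₁ = 28%×$46 = $12.8800;  H₂ = 28%×$45.67 = $12.7876
EOQ₁ = √(2×23,100×468/12.8800) = 1,295.64  (< 6,660, feasible at tier 1)
EOQ₂ = √(2×23,100×468/12.7876) = 1,300.32  (< 6,660 → use Q = 6,660 at tier-2 price)
TC(tier 1 (EOQ₁), Q≈1,295.6) = $1,079,287.91
TC(tier 2, Q≈6,660.0) = $1,099,182.95
Minimum at tier 1 (EOQ₁): $1,079,287.91

$1,079,287.91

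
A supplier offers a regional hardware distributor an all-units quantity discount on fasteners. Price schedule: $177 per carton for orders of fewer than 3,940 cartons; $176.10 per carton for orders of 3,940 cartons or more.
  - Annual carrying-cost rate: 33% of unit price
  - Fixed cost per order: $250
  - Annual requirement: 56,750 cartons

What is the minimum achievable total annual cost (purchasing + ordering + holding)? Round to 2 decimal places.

H₁ = 33%×$177 = $58.4100;  H₂ = 33%×$176.10 = $58.1130
EOQ₁ = √(2×56,750×250/58.4100) = 696.99  (< 3,940, feasible at tier 1)
EOQ₂ = √(2×56,750×250/58.1130) = 698.77  (< 3,940 → use Q = 3,940 at tier-2 price)
TC(tier 1 (EOQ₁), Q≈697.0) = $10,085,460.98
TC(tier 2, Q≈3,940.0) = $10,111,758.50
Minimum at tier 1 (EOQ₁): $10,085,460.98

$10,085,460.98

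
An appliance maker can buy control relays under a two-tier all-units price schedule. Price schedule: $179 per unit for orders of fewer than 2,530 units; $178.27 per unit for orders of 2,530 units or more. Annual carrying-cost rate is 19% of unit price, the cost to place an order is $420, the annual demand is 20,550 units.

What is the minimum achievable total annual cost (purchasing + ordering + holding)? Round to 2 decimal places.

$3,702,679.75

H₁ = 19%×$179 = $34.0100;  H₂ = 19%×$178.27 = $33.8713
EOQ₁ = √(2×20,550×420/34.0100) = 712.43  (< 2,530, feasible at tier 1)
EOQ₂ = √(2×20,550×420/33.8713) = 713.89  (< 2,530 → use Q = 2,530 at tier-2 price)
TC(tier 1 (EOQ₁), Q≈712.4) = $3,702,679.75
TC(tier 2, Q≈2,530.0) = $3,709,707.16
Minimum at tier 1 (EOQ₁): $3,702,679.75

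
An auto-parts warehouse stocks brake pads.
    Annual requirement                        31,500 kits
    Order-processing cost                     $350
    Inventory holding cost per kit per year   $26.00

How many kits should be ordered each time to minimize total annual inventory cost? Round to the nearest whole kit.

921 kits

Q* = √(2·D·S / H) = √(2·31,500·350 / 26) = √848,076.9 ≈ 920.91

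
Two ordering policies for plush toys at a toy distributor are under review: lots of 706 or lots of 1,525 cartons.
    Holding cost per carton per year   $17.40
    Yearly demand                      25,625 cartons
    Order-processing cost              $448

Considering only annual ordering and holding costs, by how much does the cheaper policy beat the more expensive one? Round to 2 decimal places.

Annual cost at Q: ordering D·S/Q plus holding Q·H/2.
TC(706) = (25,625/706)×448 + (706/2)×17.4 = $22,402.82
TC(1,525) = (25,625/1,525)×448 + (1,525/2)×17.4 = $20,795.37
Cheaper: Q = 1,525.  Difference = $1,607.45

$1,607.45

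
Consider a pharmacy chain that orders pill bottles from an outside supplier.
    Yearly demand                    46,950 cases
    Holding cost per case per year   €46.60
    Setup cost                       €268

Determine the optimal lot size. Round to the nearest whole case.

735 cases

EOQ = √(2DS/H) = √(2 × 46,950 × 268 / 46.6)
    = √(540,025.75) ≈ 734.86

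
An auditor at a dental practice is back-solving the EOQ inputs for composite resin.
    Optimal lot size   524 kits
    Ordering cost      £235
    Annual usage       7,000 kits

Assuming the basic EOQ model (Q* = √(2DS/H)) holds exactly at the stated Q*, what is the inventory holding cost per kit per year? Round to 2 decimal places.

£11.98

From Q* = √(2DS/H) ⇒ Q*² = 2DS/H.
H = 2DS / Q² = 2 × 7,000 × 235 / 524² = 11.9821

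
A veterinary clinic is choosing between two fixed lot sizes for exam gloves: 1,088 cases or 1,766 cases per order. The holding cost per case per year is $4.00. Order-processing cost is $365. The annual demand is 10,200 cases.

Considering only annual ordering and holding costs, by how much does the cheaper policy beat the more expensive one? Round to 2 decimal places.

$42.28

Annual cost at Q: ordering D·S/Q plus holding Q·H/2.
TC(1,088) = (10,200/1,088)×365 + (1,088/2)×4 = $5,597.88
TC(1,766) = (10,200/1,766)×365 + (1,766/2)×4 = $5,640.15
Lots of 1,088 are cheaper by $42.28.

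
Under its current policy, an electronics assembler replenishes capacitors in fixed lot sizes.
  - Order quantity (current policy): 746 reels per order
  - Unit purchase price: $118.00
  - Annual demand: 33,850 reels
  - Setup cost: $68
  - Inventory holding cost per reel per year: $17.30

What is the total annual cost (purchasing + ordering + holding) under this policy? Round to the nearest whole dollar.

Orders/yr = 33,850/746 = 45.375; ordering cost = 45.375 × $68 = $3,085.52
Average inventory = 746/2 = 373; holding cost = 373 × $17.3 = $6,452.90
Purchase cost = D·C = 33,850 × 118 = $3,994,300.00
Total = $3,085.52 + $6,452.90 + $3,994,300.00 = $4,003,838.42

$4,003,838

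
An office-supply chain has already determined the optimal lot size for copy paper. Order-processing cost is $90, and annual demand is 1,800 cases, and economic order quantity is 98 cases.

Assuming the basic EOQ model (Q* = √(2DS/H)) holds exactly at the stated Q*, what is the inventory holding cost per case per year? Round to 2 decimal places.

Since Q* = (2DS/H)^½, squaring gives Q*²·H = 2DS.
H = 2DS / Q² = 2 × 1,800 × 90 / 98² = 33.7359

$33.74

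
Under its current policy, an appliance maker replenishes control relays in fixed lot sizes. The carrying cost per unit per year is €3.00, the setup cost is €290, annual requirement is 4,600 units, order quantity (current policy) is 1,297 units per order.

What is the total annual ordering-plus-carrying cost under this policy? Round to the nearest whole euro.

€2,974

Annual ordering cost = (D/Q)·S = (4,600/1,297) × 290 = €1,028.53
Annual holding cost  = (Q/2)·H = (1,297/2) × 3 = €1,945.50
Total = €1,028.53 + €1,945.50 = €2,974.03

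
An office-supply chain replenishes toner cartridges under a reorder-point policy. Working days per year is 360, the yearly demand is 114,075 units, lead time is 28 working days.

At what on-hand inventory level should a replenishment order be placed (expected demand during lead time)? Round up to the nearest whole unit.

Daily demand d = 114,075 / 360 = 316.875 units/day
Demand during lead time = 316.875 × 28 = 8,872.50
Reorder point = 8,872.50 → round up

8,873 units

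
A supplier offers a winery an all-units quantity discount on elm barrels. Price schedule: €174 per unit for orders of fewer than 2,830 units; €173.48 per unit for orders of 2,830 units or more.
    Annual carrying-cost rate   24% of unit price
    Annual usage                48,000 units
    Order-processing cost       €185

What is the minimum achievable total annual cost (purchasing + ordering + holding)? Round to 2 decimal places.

H₁ = 24%×€174 = €41.7600;  H₂ = 24%×€173.48 = €41.6352
EOQ₁ = √(2×48,000×185/41.7600) = 652.14  (< 2,830, feasible at tier 1)
EOQ₂ = √(2×48,000×185/41.6352) = 653.12  (< 2,830 → use Q = 2,830 at tier-2 price)
TC(tier 1 (EOQ₁), Q≈652.1) = €8,379,233.39
TC(tier 2, Q≈2,830.0) = €8,389,091.62
Minimum at tier 1 (EOQ₁): €8,379,233.39

€8,379,233.39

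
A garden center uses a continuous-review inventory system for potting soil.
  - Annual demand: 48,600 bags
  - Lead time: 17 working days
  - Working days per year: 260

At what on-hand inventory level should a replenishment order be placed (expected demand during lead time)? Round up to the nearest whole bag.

Daily demand d = 48,600 / 260 = 186.923 bags/day
Demand during lead time = 186.923 × 17 = 3,177.69
Reorder point = 3,177.69 → round up

3,178 bags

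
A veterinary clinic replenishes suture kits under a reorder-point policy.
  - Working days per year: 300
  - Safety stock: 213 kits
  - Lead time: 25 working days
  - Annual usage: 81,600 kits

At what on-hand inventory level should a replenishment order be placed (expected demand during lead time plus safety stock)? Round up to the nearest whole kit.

Daily demand d = 81,600 / 300 = 272.000 kits/day
Demand during lead time = 272.000 × 25 = 6,800.00
Reorder point = 6,800.00 + 213 = 7,013.00 → round up

7,013 kits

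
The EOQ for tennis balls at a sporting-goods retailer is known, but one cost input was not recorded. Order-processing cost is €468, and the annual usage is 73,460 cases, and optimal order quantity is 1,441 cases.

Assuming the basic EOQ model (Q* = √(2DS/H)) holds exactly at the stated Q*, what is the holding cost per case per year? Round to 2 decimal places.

€33.11

EOQ relation: Q² = 2DS/H, so rearrange for the unknown.
H = 2DS / Q² = 2 × 73,460 × 468 / 1,441² = 33.1130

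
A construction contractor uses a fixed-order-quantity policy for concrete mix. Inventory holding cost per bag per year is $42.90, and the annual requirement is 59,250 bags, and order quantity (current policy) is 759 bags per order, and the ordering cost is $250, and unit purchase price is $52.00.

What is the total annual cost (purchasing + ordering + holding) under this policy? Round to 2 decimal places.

$3,116,796.36

Orders/yr = 59,250/759 = 78.063; ordering cost = 78.063 × $250 = $19,515.81
Average inventory = 759/2 = 379.5; holding cost = 379.5 × $42.9 = $16,280.55
Purchase cost = D·C = 59,250 × 52 = $3,081,000.00
Total = $19,515.81 + $16,280.55 + $3,081,000.00 = $3,116,796.36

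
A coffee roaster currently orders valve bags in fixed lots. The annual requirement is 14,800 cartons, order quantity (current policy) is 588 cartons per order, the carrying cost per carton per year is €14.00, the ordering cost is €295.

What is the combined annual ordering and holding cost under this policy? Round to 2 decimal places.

Ordering: D/Q × S = 14,800/588 × €295 = €7,425.17
Holding:  Q/2 × H = 588/2 × €14 = €4,116.00
Total = €7,425.17 + €4,116.00 = €11,541.17

€11,541.17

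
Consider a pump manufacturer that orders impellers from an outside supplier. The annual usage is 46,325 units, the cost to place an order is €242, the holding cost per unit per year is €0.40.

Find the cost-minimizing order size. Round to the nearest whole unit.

7,487 units

Optimal lot size Q* = (2 × 46,325 × €242 / €0.4)^½ ≈ 7,486.87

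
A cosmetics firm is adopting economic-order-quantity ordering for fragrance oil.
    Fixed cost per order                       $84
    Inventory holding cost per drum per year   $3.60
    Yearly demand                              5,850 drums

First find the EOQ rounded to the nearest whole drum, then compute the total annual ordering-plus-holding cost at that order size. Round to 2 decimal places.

Q* = √(2·D·S / H) = √(2·5,850·84 / 3.6) = √273,000.0 ≈ 522.49 → Q = 522 drums
Annual ordering cost = (D/Q)·S = (5,850/522) × 84 = $941.38
Annual holding cost  = (Q/2)·H = (522/2) × 3.6 = $939.60
Total = $941.38 + $939.60 = $1,880.98

$1,880.98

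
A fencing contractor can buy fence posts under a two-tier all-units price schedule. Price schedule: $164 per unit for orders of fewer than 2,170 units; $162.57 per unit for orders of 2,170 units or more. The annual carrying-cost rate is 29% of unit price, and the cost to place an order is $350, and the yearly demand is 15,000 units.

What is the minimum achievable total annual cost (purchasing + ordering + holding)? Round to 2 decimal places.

H₁ = 29%×$164 = $47.5600;  H₂ = 29%×$162.57 = $47.1453
EOQ₁ = √(2×15,000×350/47.5600) = 469.87  (< 2,170, feasible at tier 1)
EOQ₂ = √(2×15,000×350/47.1453) = 471.93  (< 2,170 → use Q = 2,170 at tier-2 price)
TC(tier 1 (EOQ₁), Q≈469.9) = $2,482,346.81
TC(tier 2, Q≈2,170.0) = $2,492,122.01
Minimum at tier 1 (EOQ₁): $2,482,346.81

$2,482,346.81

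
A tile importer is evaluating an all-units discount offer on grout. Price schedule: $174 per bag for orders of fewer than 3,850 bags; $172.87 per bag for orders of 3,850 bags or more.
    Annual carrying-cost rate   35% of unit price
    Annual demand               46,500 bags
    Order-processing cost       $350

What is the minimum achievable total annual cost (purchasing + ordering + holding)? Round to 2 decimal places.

$8,135,522.97

H₁ = 35%×$174 = $60.9000;  H₂ = 35%×$172.87 = $60.5045
EOQ₁ = √(2×46,500×350/60.9000) = 731.08  (< 3,850, feasible at tier 1)
EOQ₂ = √(2×46,500×350/60.5045) = 733.47  (< 3,850 → use Q = 3,850 at tier-2 price)
TC(tier 1 (EOQ₁), Q≈731.1) = $8,135,522.97
TC(tier 2, Q≈3,850.0) = $8,159,153.44
Minimum at tier 1 (EOQ₁): $8,135,522.97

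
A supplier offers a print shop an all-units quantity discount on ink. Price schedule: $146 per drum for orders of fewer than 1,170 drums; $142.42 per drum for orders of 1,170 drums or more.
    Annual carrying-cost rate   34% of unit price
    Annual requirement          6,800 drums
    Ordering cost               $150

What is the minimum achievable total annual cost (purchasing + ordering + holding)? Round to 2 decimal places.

$997,655.13

H₁ = 34%×$146 = $49.6400;  H₂ = 34%×$142.42 = $48.4228
EOQ₁ = √(2×6,800×150/49.6400) = 202.72  (< 1,170, feasible at tier 1)
EOQ₂ = √(2×6,800×150/48.4228) = 205.25  (< 1,170 → use Q = 1,170 at tier-2 price)
TC(tier 1 (EOQ₁), Q≈202.7) = $1,002,863.08
TC(tier 2, Q≈1,170.0) = $997,655.13
Minimum at tier 2: $997,655.13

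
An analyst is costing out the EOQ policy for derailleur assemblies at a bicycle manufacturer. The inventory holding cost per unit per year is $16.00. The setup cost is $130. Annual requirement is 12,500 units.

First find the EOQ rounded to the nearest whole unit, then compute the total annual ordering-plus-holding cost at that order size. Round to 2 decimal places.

$7,211.10

Q* = √(2·D·S / H) = √(2·12,500·130 / 16) = √203,125.0 ≈ 450.69 → Q = 451 units
Annual ordering cost = (D/Q)·S = (12,500/451) × 130 = $3,603.10
Annual holding cost  = (Q/2)·H = (451/2) × 16 = $3,608.00
Total = $3,603.10 + $3,608.00 = $7,211.10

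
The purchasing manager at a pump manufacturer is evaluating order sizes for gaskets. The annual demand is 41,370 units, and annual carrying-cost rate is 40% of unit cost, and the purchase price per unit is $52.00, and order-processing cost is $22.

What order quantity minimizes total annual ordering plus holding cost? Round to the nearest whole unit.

296 units

Holding cost per unit per year: H = 40% × $52 = $20.8000
Optimal lot size Q* = (2 × 41,370 × $22 / $20.8)^½ ≈ 295.83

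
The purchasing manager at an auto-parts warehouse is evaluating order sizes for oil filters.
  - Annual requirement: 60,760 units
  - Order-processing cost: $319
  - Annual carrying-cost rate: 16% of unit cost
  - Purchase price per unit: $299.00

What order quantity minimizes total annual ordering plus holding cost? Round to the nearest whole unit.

H = i·C = 0.16 × $299 = $47.8400 per unit-year
Optimal lot size Q* = (2 × 60,760 × $319 / $47.84)^½ ≈ 900.17

900 units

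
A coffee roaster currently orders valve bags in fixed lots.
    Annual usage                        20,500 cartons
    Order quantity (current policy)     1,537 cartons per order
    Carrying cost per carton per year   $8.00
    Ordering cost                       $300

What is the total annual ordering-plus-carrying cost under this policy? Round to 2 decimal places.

Ordering: D/Q × S = 20,500/1,537 × $300 = $4,001.30
Holding:  Q/2 × H = 1,537/2 × $8 = $6,148.00
Total = $4,001.30 + $6,148.00 = $10,149.30

$10,149.30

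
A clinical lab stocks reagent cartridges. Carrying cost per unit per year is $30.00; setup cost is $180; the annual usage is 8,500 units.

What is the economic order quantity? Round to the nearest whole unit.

319 units

EOQ = √(2DS/H) = √(2 × 8,500 × 180 / 30)
    = √(102,000.00) ≈ 319.37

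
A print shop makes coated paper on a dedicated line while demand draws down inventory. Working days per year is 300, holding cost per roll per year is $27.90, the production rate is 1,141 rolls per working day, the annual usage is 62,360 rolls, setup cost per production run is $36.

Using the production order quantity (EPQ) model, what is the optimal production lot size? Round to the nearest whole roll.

444 rolls

Daily demand d = 62,360/300 = 207.867; p = 1141; 1 − d/p = 0.81782
EPQ = √(2DS / (H(1 − d/p)))
    = √(2 × 62,360 × 36 / (27.9 × 0.81782)) ≈ 443.60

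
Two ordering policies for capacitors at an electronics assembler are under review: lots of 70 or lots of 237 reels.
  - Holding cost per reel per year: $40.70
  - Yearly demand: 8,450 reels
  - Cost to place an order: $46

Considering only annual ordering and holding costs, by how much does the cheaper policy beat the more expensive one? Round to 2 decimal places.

$514.32

TC(Q) = (D/Q)S + (Q/2)H
TC(70) = (8,450/70)×46 + (70/2)×40.7 = $6,977.36
TC(237) = (8,450/237)×46 + (237/2)×40.7 = $6,463.03
|ΔTC| = |$6,977.36 − $6,463.03| = $514.32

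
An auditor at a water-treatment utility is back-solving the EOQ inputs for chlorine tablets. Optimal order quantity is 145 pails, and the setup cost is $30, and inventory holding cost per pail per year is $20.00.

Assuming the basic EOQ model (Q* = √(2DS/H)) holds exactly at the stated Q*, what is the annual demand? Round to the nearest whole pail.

7,008 pails per year

EOQ relation: Q² = 2DS/H, so rearrange for the unknown.
D = Q²H / (2S) = 145² × 20 / (2 × 30) = 7,008.33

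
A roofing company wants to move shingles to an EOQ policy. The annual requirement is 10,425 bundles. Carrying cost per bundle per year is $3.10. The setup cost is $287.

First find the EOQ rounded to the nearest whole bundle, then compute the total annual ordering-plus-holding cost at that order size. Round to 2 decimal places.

Optimal lot size Q* = (2 × 10,425 × $287 / $3.1)^½ ≈ 1,389.35 → Q = 1,389 bundles
Annual ordering cost = (D/Q)·S = (10,425/1,389) × 287 = $2,154.05
Annual holding cost  = (Q/2)·H = (1,389/2) × 3.1 = $2,152.95
Total = $2,154.05 + $2,152.95 = $4,307.00

$4,307.00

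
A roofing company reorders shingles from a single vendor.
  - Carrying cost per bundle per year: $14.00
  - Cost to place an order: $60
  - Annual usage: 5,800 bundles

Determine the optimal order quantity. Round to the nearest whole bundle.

223 bundles

Q* = √(2·D·S / H) = √(2·5,800·60 / 14) = √49,714.3 ≈ 222.97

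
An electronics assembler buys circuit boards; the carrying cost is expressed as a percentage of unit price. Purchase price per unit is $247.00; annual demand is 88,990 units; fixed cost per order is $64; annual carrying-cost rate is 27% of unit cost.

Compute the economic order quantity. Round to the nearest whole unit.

413 units

Holding cost per unit per year: H = 27% × $247 = $66.6900
Optimal lot size Q* = (2 × 88,990 × $64 / $66.69)^½ ≈ 413.28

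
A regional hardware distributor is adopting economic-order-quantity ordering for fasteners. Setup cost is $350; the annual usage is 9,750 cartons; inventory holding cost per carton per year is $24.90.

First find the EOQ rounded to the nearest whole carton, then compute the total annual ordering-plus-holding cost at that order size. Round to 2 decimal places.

$13,036.20

Q* = √(2·D·S / H) = √(2·9,750·350 / 24.9) = √274,096.4 ≈ 523.54 → Q = 524 cartons
Orders/yr = 9,750/524 = 18.607; ordering cost = 18.607 × $350 = $6,512.40
Average inventory = 524/2 = 262; holding cost = 262 × $24.9 = $6,523.80
Total = $6,512.40 + $6,523.80 = $13,036.20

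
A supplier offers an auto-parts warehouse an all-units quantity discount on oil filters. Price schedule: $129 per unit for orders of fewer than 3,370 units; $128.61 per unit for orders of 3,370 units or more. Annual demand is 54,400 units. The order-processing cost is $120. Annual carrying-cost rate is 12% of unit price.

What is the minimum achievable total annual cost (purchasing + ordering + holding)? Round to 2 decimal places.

$7,024,326.03

H₁ = 12%×$129 = $15.4800;  H₂ = 12%×$128.61 = $15.4332
EOQ₁ = √(2×54,400×120/15.4800) = 918.37  (< 3,370, feasible at tier 1)
EOQ₂ = √(2×54,400×120/15.4332) = 919.77  (< 3,370 → use Q = 3,370 at tier-2 price)
TC(tier 1 (EOQ₁), Q≈918.4) = $7,031,816.43
TC(tier 2, Q≈3,370.0) = $7,024,326.03
Minimum at tier 2: $7,024,326.03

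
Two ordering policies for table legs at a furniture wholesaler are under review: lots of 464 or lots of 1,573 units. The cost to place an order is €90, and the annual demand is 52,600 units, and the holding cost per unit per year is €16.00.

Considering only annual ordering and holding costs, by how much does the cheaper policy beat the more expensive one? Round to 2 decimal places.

€1,678.95

TC(Q) = (D/Q)S + (Q/2)H
TC(464) = (52,600/464)×90 + (464/2)×16 = €13,914.59
TC(1,573) = (52,600/1,573)×90 + (1,573/2)×16 = €15,593.54
|ΔTC| = |€13,914.59 − €15,593.54| = €1,678.95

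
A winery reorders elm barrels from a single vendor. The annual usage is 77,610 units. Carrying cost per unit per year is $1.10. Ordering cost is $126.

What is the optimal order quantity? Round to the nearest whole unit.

4,217 units

Optimal lot size Q* = (2 × 77,610 × $126 / $1.1)^½ ≈ 4,216.60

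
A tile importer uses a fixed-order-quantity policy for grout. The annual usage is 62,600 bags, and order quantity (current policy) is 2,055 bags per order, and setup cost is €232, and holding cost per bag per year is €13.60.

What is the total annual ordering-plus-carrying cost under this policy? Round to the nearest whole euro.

€21,041

Annual ordering cost = (D/Q)·S = (62,600/2,055) × 232 = €7,067.25
Annual holding cost  = (Q/2)·H = (2,055/2) × 13.6 = €13,974.00
Total = €7,067.25 + €13,974.00 = €21,041.25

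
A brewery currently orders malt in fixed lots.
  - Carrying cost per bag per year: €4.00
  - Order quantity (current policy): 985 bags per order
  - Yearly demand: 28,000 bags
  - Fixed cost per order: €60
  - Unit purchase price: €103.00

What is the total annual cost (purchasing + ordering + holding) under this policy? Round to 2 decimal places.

Ordering: D/Q × S = 28,000/985 × €60 = €1,705.58
Holding:  Q/2 × H = 985/2 × €4 = €1,970.00
Purchase cost = D·C = 28,000 × 103 = €2,884,000.00
Total = €1,705.58 + €1,970.00 + €2,884,000.00 = €2,887,675.58

€2,887,675.58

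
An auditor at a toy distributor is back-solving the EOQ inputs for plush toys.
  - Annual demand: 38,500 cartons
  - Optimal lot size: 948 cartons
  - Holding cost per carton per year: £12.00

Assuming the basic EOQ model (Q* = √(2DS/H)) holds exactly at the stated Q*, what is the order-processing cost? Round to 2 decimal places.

£140.06

Since Q* = (2DS/H)^½, squaring gives Q*²·H = 2DS.
S = Q²H / (2D) = 948² × 12 / (2 × 38,500) = 140.0578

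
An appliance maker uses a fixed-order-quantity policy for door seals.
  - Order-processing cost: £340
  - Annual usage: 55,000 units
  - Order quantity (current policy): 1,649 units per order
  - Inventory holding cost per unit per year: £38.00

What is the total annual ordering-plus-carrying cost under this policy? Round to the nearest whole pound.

Ordering: D/Q × S = 55,000/1,649 × £340 = £11,340.21
Holding:  Q/2 × H = 1,649/2 × £38 = £31,331.00
Total = £11,340.21 + £31,331.00 = £42,671.21

£42,671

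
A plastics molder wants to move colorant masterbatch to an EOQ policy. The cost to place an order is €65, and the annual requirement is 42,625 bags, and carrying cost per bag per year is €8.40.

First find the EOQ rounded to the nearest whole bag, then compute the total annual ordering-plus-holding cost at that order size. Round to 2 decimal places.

Q* = √(2·D·S / H) = √(2·42,625·65 / 8.4) = √659,672.6 ≈ 812.20 → Q = 812 bags
Annual ordering cost = (D/Q)·S = (42,625/812) × 65 = €3,412.10
Annual holding cost  = (Q/2)·H = (812/2) × 8.4 = €3,410.40
Total = €3,412.10 + €3,410.40 = €6,822.50

€6,822.50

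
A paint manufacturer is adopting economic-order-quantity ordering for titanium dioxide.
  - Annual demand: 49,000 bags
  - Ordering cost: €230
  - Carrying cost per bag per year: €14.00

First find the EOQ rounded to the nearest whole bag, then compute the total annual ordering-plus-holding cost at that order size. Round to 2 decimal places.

€17,764.01

EOQ = √(2DS/H) = √(2 × 49,000 × 230 / 14)
    = √(1,610,000.00) ≈ 1,268.86 → Q = 1,269 bags
Ordering: D/Q × S = 49,000/1,269 × €230 = €8,881.01
Holding:  Q/2 × H = 1,269/2 × €14 = €8,883.00
Total = €8,881.01 + €8,883.00 = €17,764.01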